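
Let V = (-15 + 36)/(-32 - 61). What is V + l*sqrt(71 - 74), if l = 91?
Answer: -7/31 + 91*I*sqrt(3) ≈ -0.22581 + 157.62*I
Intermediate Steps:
V = -7/31 (V = 21/(-93) = 21*(-1/93) = -7/31 ≈ -0.22581)
V + l*sqrt(71 - 74) = -7/31 + 91*sqrt(71 - 74) = -7/31 + 91*sqrt(-3) = -7/31 + 91*(I*sqrt(3)) = -7/31 + 91*I*sqrt(3)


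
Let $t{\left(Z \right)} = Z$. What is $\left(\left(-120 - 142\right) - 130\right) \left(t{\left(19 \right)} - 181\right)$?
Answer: $63504$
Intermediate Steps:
$\left(\left(-120 - 142\right) - 130\right) \left(t{\left(19 \right)} - 181\right) = \left(\left(-120 - 142\right) - 130\right) \left(19 - 181\right) = \left(-262 - 130\right) \left(-162\right) = \left(-392\right) \left(-162\right) = 63504$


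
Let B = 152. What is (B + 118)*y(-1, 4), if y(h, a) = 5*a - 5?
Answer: 4050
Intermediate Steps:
y(h, a) = -5 + 5*a
(B + 118)*y(-1, 4) = (152 + 118)*(-5 + 5*4) = 270*(-5 + 20) = 270*15 = 4050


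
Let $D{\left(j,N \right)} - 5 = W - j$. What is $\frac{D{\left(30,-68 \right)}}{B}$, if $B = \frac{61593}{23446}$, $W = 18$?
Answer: $- \frac{23446}{8799} \approx -2.6646$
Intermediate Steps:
$D{\left(j,N \right)} = 23 - j$ ($D{\left(j,N \right)} = 5 - \left(-18 + j\right) = 23 - j$)
$B = \frac{61593}{23446}$ ($B = 61593 \cdot \frac{1}{23446} = \frac{61593}{23446} \approx 2.627$)
$\frac{D{\left(30,-68 \right)}}{B} = \frac{23 - 30}{\frac{61593}{23446}} = \left(23 - 30\right) \frac{23446}{61593} = \left(-7\right) \frac{23446}{61593} = - \frac{23446}{8799}$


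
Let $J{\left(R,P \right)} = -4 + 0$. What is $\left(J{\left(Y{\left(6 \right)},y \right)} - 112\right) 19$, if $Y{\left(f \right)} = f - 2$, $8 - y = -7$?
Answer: $-2204$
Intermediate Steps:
$y = 15$ ($y = 8 - -7 = 8 + 7 = 15$)
$Y{\left(f \right)} = -2 + f$
$J{\left(R,P \right)} = -4$
$\left(J{\left(Y{\left(6 \right)},y \right)} - 112\right) 19 = \left(-4 - 112\right) 19 = \left(-116\right) 19 = -2204$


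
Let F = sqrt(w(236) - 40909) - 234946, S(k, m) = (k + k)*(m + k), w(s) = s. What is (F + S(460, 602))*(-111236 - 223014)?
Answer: -248044919500 - 334250*I*sqrt(40673) ≈ -2.4804e+11 - 6.741e+7*I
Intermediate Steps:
S(k, m) = 2*k*(k + m) (S(k, m) = (2*k)*(k + m) = 2*k*(k + m))
F = -234946 + I*sqrt(40673) (F = sqrt(236 - 40909) - 234946 = sqrt(-40673) - 234946 = I*sqrt(40673) - 234946 = -234946 + I*sqrt(40673) ≈ -2.3495e+5 + 201.68*I)
(F + S(460, 602))*(-111236 - 223014) = ((-234946 + I*sqrt(40673)) + 2*460*(460 + 602))*(-111236 - 223014) = ((-234946 + I*sqrt(40673)) + 2*460*1062)*(-334250) = ((-234946 + I*sqrt(40673)) + 977040)*(-334250) = (742094 + I*sqrt(40673))*(-334250) = -248044919500 - 334250*I*sqrt(40673)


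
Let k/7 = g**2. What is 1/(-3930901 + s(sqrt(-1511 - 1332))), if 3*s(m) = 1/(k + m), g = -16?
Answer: 3*(-sqrt(2843) + 1792*I)/(-21132523775*I + 11792703*sqrt(2843)) ≈ -2.5439e-7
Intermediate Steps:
k = 1792 (k = 7*(-16)**2 = 7*256 = 1792)
s(m) = 1/(3*(1792 + m))
1/(-3930901 + s(sqrt(-1511 - 1332))) = 1/(-3930901 + 1/(3*(1792 + sqrt(-1511 - 1332)))) = 1/(-3930901 + 1/(3*(1792 + sqrt(-2843)))) = 1/(-3930901 + 1/(3*(1792 + I*sqrt(2843))))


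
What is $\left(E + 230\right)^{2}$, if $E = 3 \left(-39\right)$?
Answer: $12769$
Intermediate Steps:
$E = -117$
$\left(E + 230\right)^{2} = \left(-117 + 230\right)^{2} = 113^{2} = 12769$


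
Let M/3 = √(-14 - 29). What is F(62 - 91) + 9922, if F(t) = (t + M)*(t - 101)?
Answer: 13692 - 390*I*√43 ≈ 13692.0 - 2557.4*I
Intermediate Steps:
M = 3*I*√43 (M = 3*√(-14 - 29) = 3*√(-43) = 3*(I*√43) = 3*I*√43 ≈ 19.672*I)
F(t) = (-101 + t)*(t + 3*I*√43) (F(t) = (t + 3*I*√43)*(t - 101) = (t + 3*I*√43)*(-101 + t) = (-101 + t)*(t + 3*I*√43))
F(62 - 91) + 9922 = ((62 - 91)² - 101*(62 - 91) - 303*I*√43 + 3*I*(62 - 91)*√43) + 9922 = ((-29)² - 101*(-29) - 303*I*√43 + 3*I*(-29)*√43) + 9922 = (841 + 2929 - 303*I*√43 - 87*I*√43) + 9922 = (3770 - 390*I*√43) + 9922 = 13692 - 390*I*√43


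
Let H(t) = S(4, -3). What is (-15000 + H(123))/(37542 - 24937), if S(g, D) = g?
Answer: -14996/12605 ≈ -1.1897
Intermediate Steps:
H(t) = 4
(-15000 + H(123))/(37542 - 24937) = (-15000 + 4)/(37542 - 24937) = -14996/12605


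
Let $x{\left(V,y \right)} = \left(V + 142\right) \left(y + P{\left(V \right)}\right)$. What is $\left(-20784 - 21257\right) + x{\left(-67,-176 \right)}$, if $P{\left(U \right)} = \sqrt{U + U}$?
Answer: $-55241 + 75 i \sqrt{134} \approx -55241.0 + 868.19 i$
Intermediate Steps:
$P{\left(U \right)} = \sqrt{2} \sqrt{U}$ ($P{\left(U \right)} = \sqrt{2 U} = \sqrt{2} \sqrt{U}$)
$x{\left(V,y \right)} = \left(142 + V\right) \left(y + \sqrt{2} \sqrt{V}\right)$ ($x{\left(V,y \right)} = \left(V + 142\right) \left(y + \sqrt{2} \sqrt{V}\right) = \left(142 + V\right) \left(y + \sqrt{2} \sqrt{V}\right)$)
$\left(-20784 - 21257\right) + x{\left(-67,-176 \right)} = \left(-20784 - 21257\right) + \left(142 \left(-176\right) - -11792 + \sqrt{2} \left(-67\right)^{\frac{3}{2}} + 142 \sqrt{2} \sqrt{-67}\right) = -42041 + \left(-24992 + 11792 + \sqrt{2} \left(- 67 i \sqrt{67}\right) + 142 \sqrt{2} i \sqrt{67}\right) = -42041 + \left(-24992 + 11792 - 67 i \sqrt{134} + 142 i \sqrt{134}\right) = -42041 - \left(13200 - 75 i \sqrt{134}\right) = -55241 + 75 i \sqrt{134}$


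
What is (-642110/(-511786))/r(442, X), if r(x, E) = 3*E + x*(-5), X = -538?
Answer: -321055/978534832 ≈ -0.00032810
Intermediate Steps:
r(x, E) = -5*x + 3*E (r(x, E) = 3*E - 5*x = -5*x + 3*E)
(-642110/(-511786))/r(442, X) = (-642110/(-511786))/(-5*442 + 3*(-538)) = (-642110*(-1/511786))/(-2210 - 1614) = (321055/255893)/(-3824) = (321055/255893)*(-1/3824) = -321055/978534832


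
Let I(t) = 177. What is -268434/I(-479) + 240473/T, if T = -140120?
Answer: -12551845267/8267080 ≈ -1518.3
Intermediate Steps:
-268434/I(-479) + 240473/T = -268434/177 + 240473/(-140120) = -268434*1/177 + 240473*(-1/140120) = -89478/59 - 240473/140120 = -12551845267/8267080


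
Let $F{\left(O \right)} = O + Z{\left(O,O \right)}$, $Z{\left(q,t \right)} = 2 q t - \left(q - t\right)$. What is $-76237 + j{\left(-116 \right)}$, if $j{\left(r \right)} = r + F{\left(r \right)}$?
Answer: $-49557$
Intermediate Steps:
$Z{\left(q,t \right)} = t - q + 2 q t$ ($Z{\left(q,t \right)} = 2 q t - \left(q - t\right) = t - q + 2 q t$)
$F{\left(O \right)} = O + 2 O^{2}$ ($F{\left(O \right)} = O + \left(O - O + 2 O O\right) = O + \left(O - O + 2 O^{2}\right) = O + 2 O^{2}$)
$j{\left(r \right)} = r + r \left(1 + 2 r\right)$
$-76237 + j{\left(-116 \right)} = -76237 + 2 \left(-116\right) \left(1 - 116\right) = -76237 + 2 \left(-116\right) \left(-115\right) = -76237 + 26680 = -49557$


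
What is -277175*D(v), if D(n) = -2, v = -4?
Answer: 554350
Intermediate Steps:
-277175*D(v) = -277175*(-2) = 554350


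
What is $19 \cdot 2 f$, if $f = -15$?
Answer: $-570$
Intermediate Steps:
$19 \cdot 2 f = 19 \cdot 2 \left(-15\right) = 38 \left(-15\right) = -570$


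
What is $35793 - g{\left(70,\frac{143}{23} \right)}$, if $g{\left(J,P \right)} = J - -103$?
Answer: $35620$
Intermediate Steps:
$g{\left(J,P \right)} = 103 + J$ ($g{\left(J,P \right)} = J + 103 = 103 + J$)
$35793 - g{\left(70,\frac{143}{23} \right)} = 35793 - \left(103 + 70\right) = 35793 - 173 = 35620$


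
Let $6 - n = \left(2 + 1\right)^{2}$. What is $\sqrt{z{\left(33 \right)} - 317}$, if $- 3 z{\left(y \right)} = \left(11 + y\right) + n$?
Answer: $\frac{4 i \sqrt{186}}{3} \approx 18.184 i$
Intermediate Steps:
$n = -3$ ($n = 6 - \left(2 + 1\right)^{2} = 6 - 3^{2} = 6 - 9 = -3$)
$z{\left(y \right)} = - \frac{8}{3} - \frac{y}{3}$ ($z{\left(y \right)} = - \frac{\left(11 + y\right) - 3}{3} = - \frac{8 + y}{3} = - \frac{8}{3} - \frac{y}{3}$)
$\sqrt{z{\left(33 \right)} - 317} = \sqrt{\left(- \frac{8}{3} - 11\right) - 317} = \sqrt{- \frac{41}{3} - 317} = \sqrt{- \frac{992}{3}} = \frac{4 i \sqrt{186}}{3}$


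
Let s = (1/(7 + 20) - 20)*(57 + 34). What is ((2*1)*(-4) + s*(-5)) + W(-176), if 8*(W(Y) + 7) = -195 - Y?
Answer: 1958207/216 ≈ 9065.8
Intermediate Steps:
W(Y) = -251/8 - Y/8 (W(Y) = -7 + (-195 - Y)/8 = -7 + (-195/8 - Y/8) = -251/8 - Y/8)
s = -49049/27 (s = (1/27 - 20)*91 = -539/27*91 = -49049/27 ≈ -1816.6)
((2*1)*(-4) + s*(-5)) + W(-176) = ((2*1)*(-4) - 49049/27*(-5)) + (-251/8 - 1/8*(-176)) = (2*(-4) + 245245/27) + (-251/8 + 22) = (-8 + 245245/27) - 75/8 = 245029/27 - 75/8 = 1958207/216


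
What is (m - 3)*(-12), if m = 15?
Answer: -144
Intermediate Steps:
(m - 3)*(-12) = (15 - 3)*(-12) = 12*(-12) = -144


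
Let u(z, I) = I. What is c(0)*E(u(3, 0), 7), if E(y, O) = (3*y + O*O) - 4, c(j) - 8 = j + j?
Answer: 360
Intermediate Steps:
c(j) = 8 + 2*j (c(j) = 8 + (j + j) = 8 + 2*j)
E(y, O) = -4 + O² + 3*y (E(y, O) = (3*y + O²) - 4 = (O² + 3*y) - 4 = -4 + O² + 3*y)
c(0)*E(u(3, 0), 7) = (8 + 2*0)*(-4 + 7² + 3*0) = (8 + 0)*(-4 + 49 + 0) = 8*45 = 360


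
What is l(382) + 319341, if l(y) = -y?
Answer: 318959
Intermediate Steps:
l(382) + 319341 = -1*382 + 319341 = -382 + 319341 = 318959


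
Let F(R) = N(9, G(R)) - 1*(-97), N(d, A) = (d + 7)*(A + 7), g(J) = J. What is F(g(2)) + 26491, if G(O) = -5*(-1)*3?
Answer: 26940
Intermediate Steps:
G(O) = 15 (G(O) = 5*3 = 15)
N(d, A) = (7 + A)*(7 + d) (N(d, A) = (7 + d)*(7 + A) = (7 + A)*(7 + d))
F(R) = 449 (F(R) = (49 + 7*15 + 7*9 + 15*9) - 1*(-97) = (49 + 105 + 63 + 135) + 97 = 352 + 97 = 449)
F(g(2)) + 26491 = 449 + 26491 = 26940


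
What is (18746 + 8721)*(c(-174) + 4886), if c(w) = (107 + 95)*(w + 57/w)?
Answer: -24157693439/29 ≈ -8.3302e+8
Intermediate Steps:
c(w) = 202*w + 11514/w (c(w) = 202*(w + 57/w) = 202*w + 11514/w)
(18746 + 8721)*(c(-174) + 4886) = (18746 + 8721)*((202*(-174) + 11514/(-174)) + 4886) = 27467*((-35148 + 11514*(-1/174)) + 4886) = 27467*((-35148 - 1919/29) + 4886) = 27467*(-1021211/29 + 4886) = 27467*(-879517/29) = -24157693439/29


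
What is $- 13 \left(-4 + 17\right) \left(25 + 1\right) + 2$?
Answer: $-4392$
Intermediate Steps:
$- 13 \left(-4 + 17\right) \left(25 + 1\right) + 2 = - 13 \cdot 13 \cdot 26 + 2 = \left(-13\right) 338 + 2 = -4394 + 2 = -4392$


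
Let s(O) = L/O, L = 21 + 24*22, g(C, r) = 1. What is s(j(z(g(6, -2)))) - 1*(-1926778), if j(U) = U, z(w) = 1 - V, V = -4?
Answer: 9634439/5 ≈ 1.9269e+6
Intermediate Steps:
L = 549 (L = 21 + 528 = 549)
z(w) = 5 (z(w) = 1 - 1*(-4) = 1 + 4 = 5)
s(O) = 549/O
s(j(z(g(6, -2)))) - 1*(-1926778) = 549/5 - 1*(-1926778) = 549*(⅕) + 1926778 = 549/5 + 1926778 = 9634439/5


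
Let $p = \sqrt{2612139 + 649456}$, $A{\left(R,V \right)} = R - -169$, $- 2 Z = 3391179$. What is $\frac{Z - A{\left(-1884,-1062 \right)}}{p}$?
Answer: $- \frac{3387749 \sqrt{3261595}}{6523190} \approx -937.92$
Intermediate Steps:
$Z = - \frac{3391179}{2}$ ($Z = \left(- \frac{1}{2}\right) 3391179 = - \frac{3391179}{2} \approx -1.6956 \cdot 10^{6}$)
$A{\left(R,V \right)} = 169 + R$ ($A{\left(R,V \right)} = R + 169 = 169 + R$)
$p = \sqrt{3261595} \approx 1806.0$
$\frac{Z - A{\left(-1884,-1062 \right)}}{p} = \frac{- \frac{3391179}{2} - \left(169 - 1884\right)}{\sqrt{3261595}} = \left(- \frac{3391179}{2} - -1715\right) \frac{\sqrt{3261595}}{3261595} = \left(- \frac{3391179}{2} + 1715\right) \frac{\sqrt{3261595}}{3261595} = - \frac{3387749 \frac{\sqrt{3261595}}{3261595}}{2} = - \frac{3387749 \sqrt{3261595}}{6523190}$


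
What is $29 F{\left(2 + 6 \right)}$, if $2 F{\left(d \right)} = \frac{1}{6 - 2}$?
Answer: $\frac{29}{8} \approx 3.625$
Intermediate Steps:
$F{\left(d \right)} = \frac{1}{8}$ ($F{\left(d \right)} = \frac{1}{2 \left(6 - 2\right)} = \frac{1}{2 \cdot 4} = \frac{1}{2} \cdot \frac{1}{4} = \frac{1}{8}$)
$29 F{\left(2 + 6 \right)} = 29 \cdot \frac{1}{8} = \frac{29}{8}$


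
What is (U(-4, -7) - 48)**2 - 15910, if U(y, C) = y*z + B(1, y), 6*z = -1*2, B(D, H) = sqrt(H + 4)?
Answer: -123590/9 ≈ -13732.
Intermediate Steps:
B(D, H) = sqrt(4 + H)
z = -1/3 (z = (-1*2)/6 = (1/6)*(-2) = -1/3 ≈ -0.33333)
U(y, C) = sqrt(4 + y) - y/3 (U(y, C) = y*(-1/3) + sqrt(4 + y) = -y/3 + sqrt(4 + y) = sqrt(4 + y) - y/3)
(U(-4, -7) - 48)**2 - 15910 = ((sqrt(4 - 4) - 1/3*(-4)) - 48)**2 - 15910 = ((sqrt(0) + 4/3) - 48)**2 - 15910 = ((0 + 4/3) - 48)**2 - 15910 = (4/3 - 48)**2 - 15910 = (-140/3)**2 - 15910 = 19600/9 - 15910 = -123590/9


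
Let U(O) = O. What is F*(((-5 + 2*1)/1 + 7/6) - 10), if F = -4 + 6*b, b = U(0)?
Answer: 142/3 ≈ 47.333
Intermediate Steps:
b = 0
F = -4 (F = -4 + 6*0 = -4 + 0 = -4)
F*(((-5 + 2*1)/1 + 7/6) - 10) = -4*(((-5 + 2*1)/1 + 7/6) - 10) = -4*(((-5 + 2)*1 + 7*(1/6)) - 10) = -4*((-3*1 + 7/6) - 10) = -4*((-3 + 7/6) - 10) = -4*(-11/6 - 10) = -4*(-71/6) = 142/3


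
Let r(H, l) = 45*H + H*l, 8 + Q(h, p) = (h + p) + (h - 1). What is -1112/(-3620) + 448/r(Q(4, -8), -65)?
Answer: 22774/8145 ≈ 2.7961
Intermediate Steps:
Q(h, p) = -9 + p + 2*h (Q(h, p) = -8 + ((h + p) + (h - 1)) = -8 + ((h + p) + (-1 + h)) = -8 + (-1 + p + 2*h) = -9 + p + 2*h)
-1112/(-3620) + 448/r(Q(4, -8), -65) = -1112/(-3620) + 448/(((-9 - 8 + 2*4)*(45 - 65))) = -1112*(-1/3620) + 448/(((-9 - 8 + 8)*(-20))) = 278/905 + 448/((-9*(-20))) = 278/905 + 448/180 = 278/905 + 448*(1/180) = 278/905 + 112/45 = 22774/8145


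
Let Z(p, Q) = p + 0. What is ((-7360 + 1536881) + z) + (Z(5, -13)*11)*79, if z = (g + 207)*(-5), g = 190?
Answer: 1531881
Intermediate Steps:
Z(p, Q) = p
z = -1985 (z = (190 + 207)*(-5) = 397*(-5) = -1985)
((-7360 + 1536881) + z) + (Z(5, -13)*11)*79 = ((-7360 + 1536881) - 1985) + (5*11)*79 = (1529521 - 1985) + 55*79 = 1527536 + 4345 = 1531881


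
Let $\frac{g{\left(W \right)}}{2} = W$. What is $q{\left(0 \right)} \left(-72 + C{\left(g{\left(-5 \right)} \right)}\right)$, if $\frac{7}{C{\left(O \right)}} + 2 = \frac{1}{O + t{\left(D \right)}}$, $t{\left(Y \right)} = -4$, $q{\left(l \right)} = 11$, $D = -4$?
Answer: $- \frac{24046}{29} \approx -829.17$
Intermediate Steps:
$g{\left(W \right)} = 2 W$
$C{\left(O \right)} = \frac{7}{-2 + \frac{1}{-4 + O}}$ ($C{\left(O \right)} = \frac{7}{-2 + \frac{1}{O - 4}} = \frac{7}{-2 + \frac{1}{-4 + O}}$)
$q{\left(0 \right)} \left(-72 + C{\left(g{\left(-5 \right)} \right)}\right) = 11 \left(-72 + \frac{7 \left(4 - 2 \left(-5\right)\right)}{-9 + 2 \cdot 2 \left(-5\right)}\right) = 11 \left(-72 + \frac{7 \left(4 - -10\right)}{-9 + 2 \left(-10\right)}\right) = 11 \left(-72 + \frac{7 \left(4 + 10\right)}{-9 - 20}\right) = 11 \left(-72 + 7 \frac{1}{-29} \cdot 14\right) = 11 \left(-72 + 7 \left(- \frac{1}{29}\right) 14\right) = 11 \left(-72 - \frac{98}{29}\right) = 11 \left(- \frac{2186}{29}\right) = - \frac{24046}{29}$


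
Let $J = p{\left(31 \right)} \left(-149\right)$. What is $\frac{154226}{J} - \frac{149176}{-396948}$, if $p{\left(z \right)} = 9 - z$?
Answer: $\frac{7713587647}{162649443} \approx 47.425$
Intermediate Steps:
$J = 3278$ ($J = \left(9 - 31\right) \left(-149\right) = \left(-22\right) \left(-149\right) = 3278$)
$\frac{154226}{J} - \frac{149176}{-396948} = \frac{154226}{3278} - \frac{149176}{-396948} = 154226 \cdot \frac{1}{3278} - - \frac{37294}{99237} = \frac{77113}{1639} + \frac{37294}{99237} = \frac{7713587647}{162649443}$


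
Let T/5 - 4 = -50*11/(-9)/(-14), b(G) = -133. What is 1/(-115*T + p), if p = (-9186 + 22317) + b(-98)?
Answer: 63/832099 ≈ 7.5712e-5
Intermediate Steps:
T = -115/63 (T = 20 + 5*(-50*11/(-9)/(-14)) = 20 + 5*(-50*11*(-1/9)*(-1)/14) = 20 + 5*(-(-550)*(-1)/(9*14)) = 20 + 5*(-50*11/126) = 20 + 5*(-275/63) = 20 - 1375/63 = -115/63 ≈ -1.8254)
p = 12998 (p = (-9186 + 22317) - 133 = 13131 - 133 = 12998)
1/(-115*T + p) = 1/(-115*(-115/63) + 12998) = 1/(13225/63 + 12998) = 1/(832099/63) = 63/832099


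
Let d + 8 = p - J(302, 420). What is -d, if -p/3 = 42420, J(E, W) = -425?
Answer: 126843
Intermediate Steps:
p = -127260 (p = -3*42420 = -127260)
d = -126843 (d = -8 + (-127260 - 1*(-425)) = -8 + (-127260 + 425) = -8 - 126835 = -126843)
-d = -1*(-126843) = 126843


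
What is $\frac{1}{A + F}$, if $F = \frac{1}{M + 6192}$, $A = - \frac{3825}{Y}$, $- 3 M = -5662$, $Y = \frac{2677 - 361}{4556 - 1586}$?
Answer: $- \frac{2338967}{11472905523} \approx -0.00020387$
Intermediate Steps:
$Y = \frac{386}{495}$ ($Y = \frac{2316}{2970} = 2316 \cdot \frac{1}{2970} = \frac{386}{495} \approx 0.7798$)
$M = \frac{5662}{3}$ ($M = \left(- \frac{1}{3}\right) \left(-5662\right) = \frac{5662}{3} \approx 1887.3$)
$A = - \frac{1893375}{386}$ ($A = - \frac{3825}{\frac{386}{495}} = \left(-3825\right) \frac{495}{386} = - \frac{1893375}{386} \approx -4905.1$)
$F = \frac{3}{24238}$ ($F = \frac{1}{\frac{5662}{3} + 6192} = \frac{1}{\frac{24238}{3}} = \frac{3}{24238} \approx 0.00012377$)
$\frac{1}{A + F} = \frac{1}{- \frac{1893375}{386} + \frac{3}{24238}} = \frac{1}{- \frac{11472905523}{2338967}} = - \frac{2338967}{11472905523}$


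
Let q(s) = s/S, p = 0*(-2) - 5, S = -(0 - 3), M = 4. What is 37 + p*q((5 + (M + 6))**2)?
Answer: -338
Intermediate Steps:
S = 3 (S = -1*(-3) = 3)
p = -5 (p = 0 - 5 = -5)
q(s) = s/3
37 + p*q((5 + (M + 6))**2) = 37 - 5*(5 + (4 + 6))**2/3 = 37 - 5*(5 + 10)**2/3 = 37 - 5*15**2/3 = 37 - 5*225/3 = 37 - 5*75 = 37 - 375 = -338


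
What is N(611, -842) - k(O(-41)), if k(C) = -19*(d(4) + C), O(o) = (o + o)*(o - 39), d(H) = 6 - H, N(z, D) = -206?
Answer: 124472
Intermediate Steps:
O(o) = 2*o*(-39 + o) (O(o) = (2*o)*(-39 + o) = 2*o*(-39 + o))
k(C) = -38 - 19*C (k(C) = -19*((6 - 1*4) + C) = -19*((6 - 4) + C) = -19*(2 + C) = -38 - 19*C)
N(611, -842) - k(O(-41)) = -206 - (-38 - 38*(-41)*(-39 - 41)) = -206 - (-38 - 38*(-41)*(-80)) = -206 - (-38 - 19*6560) = -206 - (-38 - 124640) = -206 - 1*(-124678) = -206 + 124678 = 124472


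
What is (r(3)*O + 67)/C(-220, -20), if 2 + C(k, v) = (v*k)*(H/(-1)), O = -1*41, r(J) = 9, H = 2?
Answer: 151/4401 ≈ 0.034310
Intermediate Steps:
O = -41
C(k, v) = -2 - 2*k*v (C(k, v) = -2 + (v*k)*(2/(-1)) = -2 + (k*v)*(2*(-1)) = -2 + (k*v)*(-2) = -2 - 2*k*v)
(r(3)*O + 67)/C(-220, -20) = (9*(-41) + 67)/(-2 - 2*(-220)*(-20)) = (-369 + 67)/(-2 - 8800) = -302/(-8802) = -302*(-1/8802) = 151/4401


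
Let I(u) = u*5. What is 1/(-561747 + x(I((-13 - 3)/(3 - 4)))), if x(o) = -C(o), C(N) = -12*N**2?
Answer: -1/484947 ≈ -2.0621e-6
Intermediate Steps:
I(u) = 5*u
x(o) = 12*o**2 (x(o) = -(-12)*o**2 = 12*o**2)
1/(-561747 + x(I((-13 - 3)/(3 - 4)))) = 1/(-561747 + 12*(5*((-13 - 3)/(3 - 4)))**2) = 1/(-561747 + 12*(5*(-16/(-1)))**2) = 1/(-561747 + 12*(5*(-16*(-1)))**2) = 1/(-561747 + 12*(5*16)**2) = 1/(-561747 + 12*80**2) = 1/(-561747 + 12*6400) = 1/(-561747 + 76800) = 1/(-484947) = -1/484947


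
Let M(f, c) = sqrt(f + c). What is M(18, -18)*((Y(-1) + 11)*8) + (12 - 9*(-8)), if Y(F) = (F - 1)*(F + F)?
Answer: 84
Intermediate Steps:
M(f, c) = sqrt(c + f)
Y(F) = 2*F*(-1 + F) (Y(F) = (-1 + F)*(2*F) = 2*F*(-1 + F))
M(18, -18)*((Y(-1) + 11)*8) + (12 - 9*(-8)) = sqrt(-18 + 18)*((2*(-1)*(-1 - 1) + 11)*8) + (12 - 9*(-8)) = sqrt(0)*((2*(-1)*(-2) + 11)*8) + (12 + 72) = 0*((4 + 11)*8) + 84 = 0*(15*8) + 84 = 0*120 + 84 = 0 + 84 = 84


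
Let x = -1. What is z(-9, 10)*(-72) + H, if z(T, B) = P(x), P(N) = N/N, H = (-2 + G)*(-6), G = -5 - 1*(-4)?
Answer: -54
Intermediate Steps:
G = -1 (G = -5 + 4 = -1)
H = 18 (H = (-2 - 1)*(-6) = -3*(-6) = 18)
P(N) = 1
z(T, B) = 1
z(-9, 10)*(-72) + H = 1*(-72) + 18 = -72 + 18 = -54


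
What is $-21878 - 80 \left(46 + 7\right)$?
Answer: $-26118$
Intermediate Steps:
$-21878 - 80 \left(46 + 7\right) = -21878 - 4240 = -26118$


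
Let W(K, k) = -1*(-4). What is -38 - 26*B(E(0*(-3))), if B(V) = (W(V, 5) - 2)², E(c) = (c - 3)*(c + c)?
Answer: -142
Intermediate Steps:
W(K, k) = 4
E(c) = 2*c*(-3 + c) (E(c) = (-3 + c)*(2*c) = 2*c*(-3 + c))
B(V) = 4 (B(V) = (4 - 2)² = 2² = 4)
-38 - 26*B(E(0*(-3))) = -38 - 26*4 = -38 - 104 = -142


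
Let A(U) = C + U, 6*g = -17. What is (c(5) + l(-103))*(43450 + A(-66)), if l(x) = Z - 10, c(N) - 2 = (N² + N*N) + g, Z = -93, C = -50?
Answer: -6998441/3 ≈ -2.3328e+6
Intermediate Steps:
g = -17/6 (g = (⅙)*(-17) = -17/6 ≈ -2.8333)
A(U) = -50 + U
c(N) = -⅚ + 2*N² (c(N) = 2 + ((N² + N*N) - 17/6) = 2 + ((N² + N²) - 17/6) = 2 + (2*N² - 17/6) = 2 + (-17/6 + 2*N²) = -⅚ + 2*N²)
l(x) = -103 (l(x) = -93 - 10 = -103)
(c(5) + l(-103))*(43450 + A(-66)) = ((-⅚ + 2*5²) - 103)*(43450 + (-50 - 66)) = ((-⅚ + 2*25) - 103)*(43450 - 116) = ((-⅚ + 50) - 103)*43334 = (295/6 - 103)*43334 = -323/6*43334 = -6998441/3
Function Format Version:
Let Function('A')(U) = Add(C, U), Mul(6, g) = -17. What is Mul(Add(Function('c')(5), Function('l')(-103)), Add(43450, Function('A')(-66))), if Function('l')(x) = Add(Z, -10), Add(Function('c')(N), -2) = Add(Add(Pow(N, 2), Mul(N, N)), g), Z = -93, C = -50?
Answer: Rational(-6998441, 3) ≈ -2.3328e+6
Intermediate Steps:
g = Rational(-17, 6) (g = Mul(Rational(1, 6), -17) = Rational(-17, 6) ≈ -2.8333)
Function('A')(U) = Add(-50, U)
Function('c')(N) = Add(Rational(-5, 6), Mul(2, Pow(N, 2))) (Function('c')(N) = Add(2, Add(Add(Pow(N, 2), Mul(N, N)), Rational(-17, 6))) = Add(2, Add(Add(Pow(N, 2), Pow(N, 2)), Rational(-17, 6))) = Add(2, Add(Mul(2, Pow(N, 2)), Rational(-17, 6))) = Add(2, Add(Rational(-17, 6), Mul(2, Pow(N, 2)))) = Add(Rational(-5, 6), Mul(2, Pow(N, 2))))
Function('l')(x) = -103 (Function('l')(x) = Add(-93, -10) = -103)
Mul(Add(Function('c')(5), Function('l')(-103)), Add(43450, Function('A')(-66))) = Mul(Add(Add(Rational(-5, 6), Mul(2, Pow(5, 2))), -103), Add(43450, Add(-50, -66))) = Mul(Add(Add(Rational(-5, 6), Mul(2, 25)), -103), Add(43450, -116)) = Mul(Add(Add(Rational(-5, 6), 50), -103), 43334) = Mul(Add(Rational(295, 6), -103), 43334) = Mul(Rational(-323, 6), 43334) = Rational(-6998441, 3)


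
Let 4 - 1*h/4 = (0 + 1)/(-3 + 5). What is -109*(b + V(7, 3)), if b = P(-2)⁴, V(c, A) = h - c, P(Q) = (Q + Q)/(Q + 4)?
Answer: -2507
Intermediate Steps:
P(Q) = 2*Q/(4 + Q) (P(Q) = (2*Q)/(4 + Q) = 2*Q/(4 + Q))
h = 14 (h = 16 - 4*(0 + 1)/(-3 + 5) = 16 - 4/2 = 16 - 4*½ = 16 - 2 = 14)
V(c, A) = 14 - c
b = 16 (b = (2*(-2)/(4 - 2))⁴ = (2*(-2)/2)⁴ = (2*(-2)*(½))⁴ = (-2)⁴ = 16)
-109*(b + V(7, 3)) = -109*(16 + (14 - 1*7)) = -109*(16 + (14 - 7)) = -109*(16 + 7) = -109*23 = -2507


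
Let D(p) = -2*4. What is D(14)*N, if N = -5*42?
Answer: 1680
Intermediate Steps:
D(p) = -8
N = -210
D(14)*N = -8*(-210) = 1680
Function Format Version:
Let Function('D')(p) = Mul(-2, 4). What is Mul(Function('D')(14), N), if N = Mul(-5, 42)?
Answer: 1680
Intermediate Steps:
Function('D')(p) = -8
N = -210
Mul(Function('D')(14), N) = Mul(-8, -210) = 1680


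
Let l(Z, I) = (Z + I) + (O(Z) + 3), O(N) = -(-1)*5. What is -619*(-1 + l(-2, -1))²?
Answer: -9904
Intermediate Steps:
O(N) = 5 (O(N) = -1*(-5) = 5)
l(Z, I) = 8 + I + Z (l(Z, I) = (Z + I) + (5 + 3) = (I + Z) + 8 = 8 + I + Z)
-619*(-1 + l(-2, -1))² = -619*(-1 + (8 - 1 - 2))² = -619*(-1 + 5)² = -619*4² = -619*16 = -9904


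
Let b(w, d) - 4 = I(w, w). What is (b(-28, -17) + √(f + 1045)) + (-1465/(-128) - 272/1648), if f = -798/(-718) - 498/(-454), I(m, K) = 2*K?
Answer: -536849/13184 + √6954624762457/81493 ≈ -8.3591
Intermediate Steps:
b(w, d) = 4 + 2*w
f = 179964/81493 (f = -798*(-1/718) - 498*(-1/454) = 399/359 + 249/227 = 179964/81493 ≈ 2.2083)
(b(-28, -17) + √(f + 1045)) + (-1465/(-128) - 272/1648) = ((4 + 2*(-28)) + √(179964/81493 + 1045)) + (-1465/(-128) - 272/1648) = ((4 - 56) + √(85340149/81493)) + (-1465*(-1/128) - 272*1/1648) = (-52 + √6954624762457/81493) + (1465/128 - 17/103) = (-52 + √6954624762457/81493) + 148719/13184 = -536849/13184 + √6954624762457/81493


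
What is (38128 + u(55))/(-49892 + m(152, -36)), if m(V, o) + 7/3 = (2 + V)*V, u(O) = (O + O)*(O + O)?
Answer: -150684/79459 ≈ -1.8964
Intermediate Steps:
u(O) = 4*O**2 (u(O) = (2*O)*(2*O) = 4*O**2)
m(V, o) = -7/3 + V*(2 + V) (m(V, o) = -7/3 + (2 + V)*V = -7/3 + V*(2 + V))
(38128 + u(55))/(-49892 + m(152, -36)) = (38128 + 4*55**2)/(-49892 + (-7/3 + 152**2 + 2*152)) = (38128 + 4*3025)/(-49892 + (-7/3 + 23104 + 304)) = (38128 + 12100)/(-49892 + 70217/3) = 50228/(-79459/3) = 50228*(-3/79459) = -150684/79459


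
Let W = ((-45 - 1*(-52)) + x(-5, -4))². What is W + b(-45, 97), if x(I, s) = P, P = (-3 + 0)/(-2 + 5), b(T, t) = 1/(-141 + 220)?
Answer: 2845/79 ≈ 36.013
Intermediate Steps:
b(T, t) = 1/79
P = -1 (P = -3/3 = -3*⅓ = -1)
x(I, s) = -1
W = 36 (W = ((-45 - 1*(-52)) - 1)² = ((-45 + 52) - 1)² = (7 - 1)² = 6² = 36)
W + b(-45, 97) = 36 + 1/79 = 2845/79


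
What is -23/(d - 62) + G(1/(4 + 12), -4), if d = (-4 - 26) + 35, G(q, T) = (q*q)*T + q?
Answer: 1643/3648 ≈ 0.45038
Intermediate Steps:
G(q, T) = q + T*q² (G(q, T) = q²*T + q = T*q² + q = q + T*q²)
d = 5 (d = -30 + 35 = 5)
-23/(d - 62) + G(1/(4 + 12), -4) = -23/(5 - 62) + (1 - 4/(4 + 12))/(4 + 12) = -23/(-57) + (1 - 4/16)/16 = -23*(-1/57) + (1 - 4*1/16)/16 = 23/57 + (1 - ¼)/16 = 23/57 + (1/16)*(¾) = 23/57 + 3/64 = 1643/3648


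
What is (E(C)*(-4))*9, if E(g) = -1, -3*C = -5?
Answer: 36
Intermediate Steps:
C = 5/3 (C = -1/3*(-5) = 5/3 ≈ 1.6667)
(E(C)*(-4))*9 = -1*(-4)*9 = 4*9 = 36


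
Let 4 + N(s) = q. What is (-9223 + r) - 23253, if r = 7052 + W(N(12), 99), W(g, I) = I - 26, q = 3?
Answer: -25351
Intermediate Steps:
N(s) = -1 (N(s) = -4 + 3 = -1)
W(g, I) = -26 + I
r = 7125 (r = 7052 + (-26 + 99) = 7052 + 73 = 7125)
(-9223 + r) - 23253 = (-9223 + 7125) - 23253 = -2098 - 23253 = -25351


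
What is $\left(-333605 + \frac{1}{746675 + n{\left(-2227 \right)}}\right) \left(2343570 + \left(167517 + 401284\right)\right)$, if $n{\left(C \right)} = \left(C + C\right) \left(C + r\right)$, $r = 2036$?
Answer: $- \frac{1551993644556902624}{1597389} \approx -9.7158 \cdot 10^{11}$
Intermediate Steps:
$n{\left(C \right)} = 2 C \left(2036 + C\right)$ ($n{\left(C \right)} = \left(C + C\right) \left(C + 2036\right) = 2 C \left(2036 + C\right)$)
$\left(-333605 + \frac{1}{746675 + n{\left(-2227 \right)}}\right) \left(2343570 + \left(167517 + 401284\right)\right) = \left(-333605 + \frac{1}{746675 + 2 \left(-2227\right) \left(2036 - 2227\right)}\right) \left(2343570 + \left(167517 + 401284\right)\right) = \left(-333605 + \frac{1}{746675 + 2 \left(-2227\right) \left(-191\right)}\right) \left(2343570 + 568801\right) = \left(-333605 + \frac{1}{746675 + 850714}\right) 2912371 = \left(-333605 + \frac{1}{1597389}\right) 2912371 = \left(- \frac{532896957344}{1597389}\right) 2912371 = - \frac{1551993644556902624}{1597389}$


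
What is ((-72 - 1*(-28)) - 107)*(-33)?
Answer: 4983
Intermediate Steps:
((-72 - 1*(-28)) - 107)*(-33) = ((-72 + 28) - 107)*(-33) = (-44 - 107)*(-33) = -151*(-33) = 4983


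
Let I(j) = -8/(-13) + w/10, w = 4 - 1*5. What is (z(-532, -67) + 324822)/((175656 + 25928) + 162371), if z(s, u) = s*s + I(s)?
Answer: 79020047/47314150 ≈ 1.6701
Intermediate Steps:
w = -1 (w = 4 - 5 = -1)
I(j) = 67/130 (I(j) = -8/(-13) - 1/10 = -8*(-1/13) - 1*⅒ = 8/13 - ⅒ = 67/130)
z(s, u) = 67/130 + s² (z(s, u) = s*s + 67/130 = s² + 67/130 = 67/130 + s²)
(z(-532, -67) + 324822)/((175656 + 25928) + 162371) = ((67/130 + (-532)²) + 324822)/((175656 + 25928) + 162371) = ((67/130 + 283024) + 324822)/(201584 + 162371) = (36793187/130 + 324822)/363955 = (79020047/130)*(1/363955) = 79020047/47314150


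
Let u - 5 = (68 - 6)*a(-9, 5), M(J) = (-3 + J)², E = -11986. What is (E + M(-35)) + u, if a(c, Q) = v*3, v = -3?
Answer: -11095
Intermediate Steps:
a(c, Q) = -9 (a(c, Q) = -3*3 = -9)
u = -553 (u = 5 + (68 - 6)*(-9) = 5 + 62*(-9) = 5 - 558 = -553)
(E + M(-35)) + u = (-11986 + (-3 - 35)²) - 553 = (-11986 + (-38)²) - 553 = (-11986 + 1444) - 553 = -10542 - 553 = -11095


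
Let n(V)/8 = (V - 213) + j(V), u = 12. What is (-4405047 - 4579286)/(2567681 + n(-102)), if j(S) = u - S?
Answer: -8984333/2566073 ≈ -3.5012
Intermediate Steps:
j(S) = 12 - S
n(V) = -1608 (n(V) = 8*((V - 213) + (12 - V)) = 8*((-213 + V) + (12 - V)) = 8*(-201) = -1608)
(-4405047 - 4579286)/(2567681 + n(-102)) = (-4405047 - 4579286)/(2567681 - 1608) = -8984333/2566073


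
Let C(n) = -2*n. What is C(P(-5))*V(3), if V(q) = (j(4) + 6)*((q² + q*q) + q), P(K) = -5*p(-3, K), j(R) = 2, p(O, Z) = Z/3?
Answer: -2800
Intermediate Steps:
p(O, Z) = Z/3 (p(O, Z) = Z*(⅓) = Z/3)
P(K) = -5*K/3
V(q) = 8*q + 16*q² (V(q) = (2 + 6)*((q² + q*q) + q) = 8*((q² + q²) + q) = 8*(2*q² + q) = 8*(q + 2*q²) = 8*q + 16*q²)
C(P(-5))*V(3) = (-(-10)*(-5)/3)*(8*3*(1 + 2*3)) = (-2*25/3)*(8*3*(1 + 6)) = -400*3*7/3 = -50/3*168 = -2800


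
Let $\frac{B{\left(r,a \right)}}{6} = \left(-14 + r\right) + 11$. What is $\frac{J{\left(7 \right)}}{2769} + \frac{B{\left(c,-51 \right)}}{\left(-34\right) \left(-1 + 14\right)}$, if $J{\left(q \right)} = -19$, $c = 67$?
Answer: $- \frac{41219}{47073} \approx -0.87564$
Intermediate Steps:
$B{\left(r,a \right)} = -18 + 6 r$ ($B{\left(r,a \right)} = 6 \left(\left(-14 + r\right) + 11\right) = 6 \left(-3 + r\right) = -18 + 6 r$)
$\frac{J{\left(7 \right)}}{2769} + \frac{B{\left(c,-51 \right)}}{\left(-34\right) \left(-1 + 14\right)} = - \frac{19}{2769} + \frac{-18 + 6 \cdot 67}{\left(-34\right) \left(-1 + 14\right)} = \left(-19\right) \frac{1}{2769} + \frac{-18 + 402}{\left(-34\right) 13} = - \frac{19}{2769} + \frac{384}{-442} = - \frac{19}{2769} + 384 \left(- \frac{1}{442}\right) = - \frac{19}{2769} - \frac{192}{221} = - \frac{41219}{47073}$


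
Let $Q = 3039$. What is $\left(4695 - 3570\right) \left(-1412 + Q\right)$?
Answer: $1830375$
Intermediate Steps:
$\left(4695 - 3570\right) \left(-1412 + Q\right) = \left(4695 - 3570\right) \left(-1412 + 3039\right) = 1125 \cdot 1627 = 1830375$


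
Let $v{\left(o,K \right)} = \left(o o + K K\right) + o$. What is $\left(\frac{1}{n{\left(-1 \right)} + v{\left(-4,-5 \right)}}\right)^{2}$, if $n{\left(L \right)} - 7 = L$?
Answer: $\frac{1}{1849} \approx 0.00054083$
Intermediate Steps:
$v{\left(o,K \right)} = o + K^{2} + o^{2}$ ($v{\left(o,K \right)} = \left(o^{2} + K^{2}\right) + o = \left(K^{2} + o^{2}\right) + o = o + K^{2} + o^{2}$)
$n{\left(L \right)} = 7 + L$
$\left(\frac{1}{n{\left(-1 \right)} + v{\left(-4,-5 \right)}}\right)^{2} = \left(\frac{1}{\left(7 - 1\right) + \left(-4 + \left(-5\right)^{2} + \left(-4\right)^{2}\right)}\right)^{2} = \left(\frac{1}{6 + \left(-4 + 25 + 16\right)}\right)^{2} = \left(\frac{1}{6 + 37}\right)^{2} = \left(\frac{1}{43}\right)^{2} = \frac{1}{1849}$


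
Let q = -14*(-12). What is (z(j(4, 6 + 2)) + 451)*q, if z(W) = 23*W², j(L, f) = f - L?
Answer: 137592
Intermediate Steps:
q = 168
(z(j(4, 6 + 2)) + 451)*q = (23*((6 + 2) - 1*4)² + 451)*168 = (23*(8 - 4)² + 451)*168 = (23*4² + 451)*168 = (23*16 + 451)*168 = (368 + 451)*168 = 819*168 = 137592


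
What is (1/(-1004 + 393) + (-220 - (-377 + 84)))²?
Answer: 1989338404/373321 ≈ 5328.8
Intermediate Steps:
(1/(-1004 + 393) + (-220 - (-377 + 84)))² = (1/(-611) + (-220 - 1*(-293)))² = (-1/611 + (-220 + 293))² = (-1/611 + 73)² = (44602/611)² = 1989338404/373321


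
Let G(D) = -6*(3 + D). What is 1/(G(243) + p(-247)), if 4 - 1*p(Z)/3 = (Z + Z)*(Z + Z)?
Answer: -1/733572 ≈ -1.3632e-6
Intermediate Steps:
G(D) = -18 - 6*D
p(Z) = 12 - 12*Z² (p(Z) = 12 - 3*(Z + Z)*(Z + Z) = 12 - 3*2*Z*2*Z = 12 - 12*Z²)
1/(G(243) + p(-247)) = 1/((-18 - 6*243) + (12 - 12*(-247)²)) = 1/((-18 - 1458) + (12 - 12*61009)) = 1/(-1476 + (12 - 732108)) = 1/(-1476 - 732096) = 1/(-733572) = -1/733572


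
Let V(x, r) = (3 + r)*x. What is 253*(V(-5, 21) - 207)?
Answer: -82731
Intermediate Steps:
V(x, r) = x*(3 + r)
253*(V(-5, 21) - 207) = 253*(-5*(3 + 21) - 207) = 253*(-5*24 - 207) = 253*(-120 - 207) = 253*(-327) = -82731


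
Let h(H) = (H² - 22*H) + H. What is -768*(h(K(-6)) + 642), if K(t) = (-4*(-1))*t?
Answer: -1322496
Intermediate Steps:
K(t) = 4*t
h(H) = H² - 21*H
-768*(h(K(-6)) + 642) = -768*((4*(-6))*(-21 + 4*(-6)) + 642) = -768*(-24*(-21 - 24) + 642) = -768*(-24*(-45) + 642) = -768*(1080 + 642) = -768*1722 = -1322496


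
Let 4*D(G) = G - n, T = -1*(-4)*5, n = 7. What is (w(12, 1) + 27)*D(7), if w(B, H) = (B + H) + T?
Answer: 0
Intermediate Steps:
T = 20 (T = 4*5 = 20)
w(B, H) = 20 + B + H (w(B, H) = (B + H) + 20 = 20 + B + H)
D(G) = -7/4 + G/4 (D(G) = (G - 1*7)/4 = (G - 7)/4 = (-7 + G)/4 = -7/4 + G/4)
(w(12, 1) + 27)*D(7) = ((20 + 12 + 1) + 27)*(-7/4 + (1/4)*7) = (33 + 27)*(-7/4 + 7/4) = 60*0 = 0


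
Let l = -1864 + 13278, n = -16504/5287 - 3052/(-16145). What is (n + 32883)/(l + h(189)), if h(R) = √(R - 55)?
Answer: 16017249169678523/5560228683771065 - 2806597015889*√134/11120457367542130 ≈ 2.8778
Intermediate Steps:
h(R) = √(-55 + R)
n = -250321156/85358615 (n = -16504*1/5287 - 3052*(-1/16145) = -16504/5287 + 3052/16145 = -250321156/85358615 ≈ -2.9326)
l = 11414
(n + 32883)/(l + h(189)) = (-250321156/85358615 + 32883)/(11414 + √(-55 + 189)) = 2806597015889/(85358615*(11414 + √134))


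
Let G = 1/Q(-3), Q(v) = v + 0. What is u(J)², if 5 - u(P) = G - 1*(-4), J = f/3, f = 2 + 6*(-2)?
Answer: 16/9 ≈ 1.7778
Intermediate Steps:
Q(v) = v
f = -10 (f = 2 - 12 = -10)
G = -⅓ (G = 1/(-3) = -⅓ ≈ -0.33333)
J = -10/3 ≈ -3.3333
u(P) = 4/3 (u(P) = 5 - (-⅓ - 1*(-4)) = 5 - (-⅓ + 4) = 5 - 1*11/3 = 5 - 11/3 = 4/3)
u(J)² = (4/3)² = 16/9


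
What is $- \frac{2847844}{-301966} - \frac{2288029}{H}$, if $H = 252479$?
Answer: $\frac{14056920131}{38120036857} \approx 0.36875$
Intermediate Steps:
$- \frac{2847844}{-301966} - \frac{2288029}{H} = - \frac{2847844}{-301966} - \frac{2288029}{252479} = \left(-2847844\right) \left(- \frac{1}{301966}\right) - \frac{2288029}{252479} = \frac{1423922}{150983} - \frac{2288029}{252479} = \frac{14056920131}{38120036857}$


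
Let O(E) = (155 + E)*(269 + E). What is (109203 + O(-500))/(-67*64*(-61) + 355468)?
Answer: 94449/308518 ≈ 0.30614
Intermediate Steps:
(109203 + O(-500))/(-67*64*(-61) + 355468) = (109203 + (41695 + (-500)² + 424*(-500)))/(-67*64*(-61) + 355468) = (109203 + (41695 + 250000 - 212000))/(-4288*(-61) + 355468) = (109203 + 79695)/(261568 + 355468) = 188898/617036 = 188898*(1/617036) = 94449/308518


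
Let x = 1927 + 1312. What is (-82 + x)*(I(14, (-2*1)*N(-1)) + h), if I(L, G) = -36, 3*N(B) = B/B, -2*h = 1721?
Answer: -5660501/2 ≈ -2.8303e+6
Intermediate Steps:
h = -1721/2 (h = -1/2*1721 = -1721/2 ≈ -860.50)
x = 3239
N(B) = 1/3 (N(B) = (B/B)/3 = (1/3)*1 = 1/3)
(-82 + x)*(I(14, (-2*1)*N(-1)) + h) = (-82 + 3239)*(-36 - 1721/2) = 3157*(-1793/2) = -5660501/2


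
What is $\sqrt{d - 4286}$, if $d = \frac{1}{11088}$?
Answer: $\frac{i \sqrt{3659283859}}{924} \approx 65.468 i$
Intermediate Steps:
$d = \frac{1}{11088} \approx 9.0188 \cdot 10^{-5}$
$\sqrt{d - 4286} = \sqrt{\frac{1}{11088} - 4286} = \sqrt{- \frac{47523167}{11088}} = \frac{i \sqrt{3659283859}}{924}$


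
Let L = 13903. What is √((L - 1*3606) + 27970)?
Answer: √38267 ≈ 195.62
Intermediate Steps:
√((L - 1*3606) + 27970) = √((13903 - 1*3606) + 27970) = √((13903 - 3606) + 27970) = √(10297 + 27970) = √38267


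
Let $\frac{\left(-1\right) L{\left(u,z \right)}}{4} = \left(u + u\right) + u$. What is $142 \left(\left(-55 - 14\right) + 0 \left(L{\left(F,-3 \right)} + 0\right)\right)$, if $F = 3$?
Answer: $-9798$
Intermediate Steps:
$L{\left(u,z \right)} = - 12 u$ ($L{\left(u,z \right)} = - 4 \left(\left(u + u\right) + u\right) = - 4 \left(2 u + u\right) = - 4 \cdot 3 u = - 12 u$)
$142 \left(\left(-55 - 14\right) + 0 \left(L{\left(F,-3 \right)} + 0\right)\right) = 142 \left(\left(-55 - 14\right) + 0 \left(\left(-12\right) 3 + 0\right)\right) = 142 \left(\left(-55 - 14\right) + 0 \left(-36 + 0\right)\right) = 142 \left(-69 + 0 \left(-36\right)\right) = 142 \left(-69 + 0\right) = 142 \left(-69\right) = -9798$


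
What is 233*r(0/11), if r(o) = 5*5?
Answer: 5825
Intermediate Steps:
r(o) = 25
233*r(0/11) = 233*25 = 5825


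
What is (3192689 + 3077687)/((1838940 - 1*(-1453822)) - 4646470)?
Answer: -1567594/338427 ≈ -4.6320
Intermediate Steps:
(3192689 + 3077687)/((1838940 - 1*(-1453822)) - 4646470) = 6270376/((1838940 + 1453822) - 4646470) = 6270376/(3292762 - 4646470) = 6270376/(-1353708) = 6270376*(-1/1353708) = -1567594/338427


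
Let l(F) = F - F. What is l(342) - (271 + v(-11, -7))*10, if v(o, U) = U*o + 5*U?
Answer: -3130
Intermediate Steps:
v(o, U) = 5*U + U*o
l(F) = 0
l(342) - (271 + v(-11, -7))*10 = 0 - (271 - 7*(5 - 11))*10 = 0 - (271 - 7*(-6))*10 = 0 - (271 + 42)*10 = 0 - 313*10 = 0 - 1*3130 = 0 - 3130 = -3130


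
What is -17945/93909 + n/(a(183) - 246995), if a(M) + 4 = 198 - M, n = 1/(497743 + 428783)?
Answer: -1368827238746263/7163287665671952 ≈ -0.19109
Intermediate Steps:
n = 1/926526 ≈ 1.0793e-6
a(M) = 194 - M (a(M) = -4 + (198 - M) = 194 - M)
-17945/93909 + n/(a(183) - 246995) = -17945/93909 + 1/(926526*((194 - 1*183) - 246995)) = -17945*1/93909 + 1/(926526*((194 - 183) - 246995)) = -17945/93909 + 1/(926526*(11 - 246995)) = -17945/93909 + (1/926526)/(-246984) = -17945/93909 + (1/926526)*(-1/246984) = -17945/93909 - 1/228837097584 = -1368827238746263/7163287665671952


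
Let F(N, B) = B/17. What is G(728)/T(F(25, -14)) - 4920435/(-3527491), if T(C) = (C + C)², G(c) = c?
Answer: 13321669777/49384874 ≈ 269.75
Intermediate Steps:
F(N, B) = B/17 (F(N, B) = B*(1/17) = B/17)
T(C) = 4*C² (T(C) = (2*C)² = 4*C²)
G(728)/T(F(25, -14)) - 4920435/(-3527491) = 728/((4*((1/17)*(-14))²)) - 4920435/(-3527491) = 728/((4*(-14/17)²)) - 4920435*(-1/3527491) = 728/((4*(196/289))) + 4920435/3527491 = 728/(784/289) + 4920435/3527491 = 728*(289/784) + 4920435/3527491 = 3757/14 + 4920435/3527491 = 13321669777/49384874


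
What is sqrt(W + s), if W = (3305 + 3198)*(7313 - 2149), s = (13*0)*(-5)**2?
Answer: 2*sqrt(8395373) ≈ 5795.0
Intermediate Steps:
s = 0 (s = 0*25 = 0)
W = 33581492 (W = 6503*5164 = 33581492)
sqrt(W + s) = sqrt(33581492 + 0) = sqrt(33581492) = 2*sqrt(8395373)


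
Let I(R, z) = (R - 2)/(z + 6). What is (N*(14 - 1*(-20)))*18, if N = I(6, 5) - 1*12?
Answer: -78336/11 ≈ -7121.5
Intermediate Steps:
I(R, z) = (-2 + R)/(6 + z)
N = -128/11 (N = (-2 + 6)/(6 + 5) - 1*12 = 4/11 - 12 = -128/11 ≈ -11.636)
(N*(14 - 1*(-20)))*18 = -128*(14 - 1*(-20))/11*18 = -128*(14 + 20)/11*18 = -128/11*34*18 = -4352/11*18 = -78336/11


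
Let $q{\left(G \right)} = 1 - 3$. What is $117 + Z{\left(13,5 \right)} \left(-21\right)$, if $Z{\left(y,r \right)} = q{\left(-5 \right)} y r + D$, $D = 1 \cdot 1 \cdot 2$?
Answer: $2805$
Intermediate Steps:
$D = 2$ ($D = 1 \cdot 2 = 2$)
$q{\left(G \right)} = -2$ ($q{\left(G \right)} = 1 - 3 = -2$)
$Z{\left(y,r \right)} = 2 - 2 r y$ ($Z{\left(y,r \right)} = - 2 y r + 2 = - 2 r y + 2 = 2 - 2 r y$)
$117 + Z{\left(13,5 \right)} \left(-21\right) = 117 + \left(2 - 10 \cdot 13\right) \left(-21\right) = 117 + \left(2 - 130\right) \left(-21\right) = 117 - -2688 = 117 + 2688 = 2805$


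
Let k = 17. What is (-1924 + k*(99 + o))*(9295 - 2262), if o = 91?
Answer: 9185098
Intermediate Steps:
(-1924 + k*(99 + o))*(9295 - 2262) = (-1924 + 17*(99 + 91))*(9295 - 2262) = (-1924 + 17*190)*7033 = (-1924 + 3230)*7033 = 1306*7033 = 9185098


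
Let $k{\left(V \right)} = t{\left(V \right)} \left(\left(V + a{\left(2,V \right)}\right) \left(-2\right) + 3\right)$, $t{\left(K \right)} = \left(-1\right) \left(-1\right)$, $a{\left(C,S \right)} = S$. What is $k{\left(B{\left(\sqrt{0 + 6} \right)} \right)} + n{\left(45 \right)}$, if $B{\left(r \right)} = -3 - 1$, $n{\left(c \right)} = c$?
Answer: $64$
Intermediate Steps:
$t{\left(K \right)} = 1$
$B{\left(r \right)} = -4$
$k{\left(V \right)} = 3 - 4 V$ ($k{\left(V \right)} = 1 \left(\left(V + V\right) \left(-2\right) + 3\right) = 1 \left(2 V \left(-2\right) + 3\right) = 1 \left(- 4 V + 3\right) = 1 \left(3 - 4 V\right) = 3 - 4 V$)
$k{\left(B{\left(\sqrt{0 + 6} \right)} \right)} + n{\left(45 \right)} = \left(3 - -16\right) + 45 = \left(3 + 16\right) + 45 = 19 + 45 = 64$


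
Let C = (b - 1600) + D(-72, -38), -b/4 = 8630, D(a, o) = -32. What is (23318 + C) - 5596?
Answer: -18430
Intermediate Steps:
b = -34520 (b = -4*8630 = -34520)
C = -36152 (C = (-34520 - 1600) - 32 = -36120 - 32 = -36152)
(23318 + C) - 5596 = (23318 - 36152) - 5596 = -12834 - 5596 = -18430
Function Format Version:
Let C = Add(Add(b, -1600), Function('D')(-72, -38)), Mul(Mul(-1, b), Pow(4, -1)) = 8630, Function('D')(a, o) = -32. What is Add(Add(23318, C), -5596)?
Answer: -18430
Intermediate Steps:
b = -34520 (b = Mul(-4, 8630) = -34520)
C = -36152 (C = Add(Add(-34520, -1600), -32) = Add(-36120, -32) = -36152)
Add(Add(23318, C), -5596) = Add(Add(23318, -36152), -5596) = Add(-12834, -5596) = -18430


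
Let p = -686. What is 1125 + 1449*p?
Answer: -992889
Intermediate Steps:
1125 + 1449*p = 1125 + 1449*(-686) = 1125 - 994014 = -992889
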